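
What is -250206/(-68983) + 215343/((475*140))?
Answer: 31493705169/4587369500 ≈ 6.8653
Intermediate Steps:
-250206/(-68983) + 215343/((475*140)) = -250206*(-1/68983) + 215343/66500 = 250206/68983 + 215343*(1/66500) = 250206/68983 + 215343/66500 = 31493705169/4587369500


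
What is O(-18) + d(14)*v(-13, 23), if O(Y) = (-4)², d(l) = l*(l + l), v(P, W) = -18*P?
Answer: 91744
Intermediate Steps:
d(l) = 2*l² (d(l) = l*(2*l) = 2*l²)
O(Y) = 16
O(-18) + d(14)*v(-13, 23) = 16 + (2*14²)*(-18*(-13)) = 16 + (2*196)*234 = 16 + 392*234 = 16 + 91728 = 91744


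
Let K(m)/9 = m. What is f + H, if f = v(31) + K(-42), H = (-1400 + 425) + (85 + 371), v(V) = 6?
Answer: -891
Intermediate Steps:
K(m) = 9*m
H = -519 (H = -975 + 456 = -519)
f = -372 (f = 6 + 9*(-42) = 6 - 378 = -372)
f + H = -372 - 519 = -891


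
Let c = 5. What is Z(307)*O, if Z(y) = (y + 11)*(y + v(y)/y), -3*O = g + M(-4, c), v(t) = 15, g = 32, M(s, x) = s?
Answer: -279775552/307 ≈ -9.1132e+5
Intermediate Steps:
O = -28/3 (O = -(32 - 4)/3 = -⅓*28 = -28/3 ≈ -9.3333)
Z(y) = (11 + y)*(y + 15/y) (Z(y) = (y + 11)*(y + 15/y) = (11 + y)*(y + 15/y))
Z(307)*O = (15 + 307² + 11*307 + 165/307)*(-28/3) = (15 + 94249 + 3377 + 165*(1/307))*(-28/3) = (15 + 94249 + 3377 + 165/307)*(-28/3) = (29975952/307)*(-28/3) = -279775552/307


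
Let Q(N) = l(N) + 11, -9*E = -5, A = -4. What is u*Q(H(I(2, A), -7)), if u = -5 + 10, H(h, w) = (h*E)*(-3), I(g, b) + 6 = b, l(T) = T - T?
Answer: 55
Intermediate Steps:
E = 5/9 (E = -1/9*(-5) = 5/9 ≈ 0.55556)
l(T) = 0
I(g, b) = -6 + b
H(h, w) = -5*h/3 (H(h, w) = (h*(5/9))*(-3) = (5*h/9)*(-3) = -5*h/3)
Q(N) = 11 (Q(N) = 0 + 11 = 11)
u = 5
u*Q(H(I(2, A), -7)) = 5*11 = 55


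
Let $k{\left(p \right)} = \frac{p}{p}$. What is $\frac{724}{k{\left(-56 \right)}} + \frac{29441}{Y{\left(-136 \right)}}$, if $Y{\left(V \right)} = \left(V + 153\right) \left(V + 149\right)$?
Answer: $\frac{189445}{221} \approx 857.22$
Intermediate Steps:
$k{\left(p \right)} = 1$
$Y{\left(V \right)} = \left(149 + V\right) \left(153 + V\right)$ ($Y{\left(V \right)} = \left(153 + V\right) \left(149 + V\right) = \left(149 + V\right) \left(153 + V\right)$)
$\frac{724}{k{\left(-56 \right)}} + \frac{29441}{Y{\left(-136 \right)}} = \frac{724}{1} + \frac{29441}{22797 + \left(-136\right)^{2} + 302 \left(-136\right)} = 724 \cdot 1 + \frac{29441}{22797 + 18496 - 41072} = 724 + \frac{29441}{221} = \frac{189445}{221}$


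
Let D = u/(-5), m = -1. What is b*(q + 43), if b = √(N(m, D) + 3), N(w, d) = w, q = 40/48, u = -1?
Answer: 263*√2/6 ≈ 61.990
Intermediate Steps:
q = ⅚ (q = 40*(1/48) = ⅚ ≈ 0.83333)
D = ⅕ (D = -1/(-5) = -1*(-⅕) = ⅕ ≈ 0.20000)
b = √2 (b = √(-1 + 3) = √2 ≈ 1.4142)
b*(q + 43) = √2*(⅚ + 43) = √2*(263/6) = 263*√2/6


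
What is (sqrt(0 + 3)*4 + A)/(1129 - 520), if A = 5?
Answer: 5/609 + 4*sqrt(3)/609 ≈ 0.019587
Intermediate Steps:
(sqrt(0 + 3)*4 + A)/(1129 - 520) = (sqrt(0 + 3)*4 + 5)/(1129 - 520) = (sqrt(3)*4 + 5)/609 = (4*sqrt(3) + 5)/609 = (5 + 4*sqrt(3))/609 = 5/609 + 4*sqrt(3)/609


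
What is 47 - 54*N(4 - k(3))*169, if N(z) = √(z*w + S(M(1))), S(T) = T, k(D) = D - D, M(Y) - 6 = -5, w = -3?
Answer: 47 - 9126*I*√11 ≈ 47.0 - 30268.0*I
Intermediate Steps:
M(Y) = 1 (M(Y) = 6 - 5 = 1)
k(D) = 0
N(z) = √(1 - 3*z) (N(z) = √(z*(-3) + 1) = √(-3*z + 1) = √(1 - 3*z))
47 - 54*N(4 - k(3))*169 = 47 - 54*√(1 - 3*(4 - 1*0))*169 = 47 - 54*√(1 - 3*(4 + 0))*169 = 47 - 54*√(1 - 3*4)*169 = 47 - 54*√(1 - 12)*169 = 47 - 54*I*√11*169 = 47 - 9126*I*√11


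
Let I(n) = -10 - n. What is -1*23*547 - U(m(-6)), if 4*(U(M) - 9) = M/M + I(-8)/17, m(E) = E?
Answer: -856135/68 ≈ -12590.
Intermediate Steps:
U(M) = 627/68 (U(M) = 9 + (M/M + (-10 - 1*(-8))/17)/4 = 9 + (1 + (-10 + 8)*(1/17))/4 = 9 + (1 - 2*1/17)/4 = 9 + (1 - 2/17)/4 = 9 + (¼)*(15/17) = 9 + 15/68 = 627/68)
-1*23*547 - U(m(-6)) = -1*23*547 - 1*627/68 = -23*547 - 627/68 = -12581 - 627/68 = -856135/68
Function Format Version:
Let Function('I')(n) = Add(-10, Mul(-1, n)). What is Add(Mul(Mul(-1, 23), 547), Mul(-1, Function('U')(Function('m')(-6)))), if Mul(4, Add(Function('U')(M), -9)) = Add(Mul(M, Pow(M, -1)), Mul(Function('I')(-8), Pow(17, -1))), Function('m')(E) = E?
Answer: Rational(-856135, 68) ≈ -12590.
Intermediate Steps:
Function('U')(M) = Rational(627, 68) (Function('U')(M) = Add(9, Mul(Rational(1, 4), Add(Mul(M, Pow(M, -1)), Mul(Add(-10, Mul(-1, -8)), Pow(17, -1))))) = Add(9, Mul(Rational(1, 4), Add(1, Mul(Add(-10, 8), Rational(1, 17))))) = Add(9, Mul(Rational(1, 4), Add(1, Mul(-2, Rational(1, 17))))) = Add(9, Mul(Rational(1, 4), Add(1, Rational(-2, 17)))) = Add(9, Mul(Rational(1, 4), Rational(15, 17))) = Add(9, Rational(15, 68)) = Rational(627, 68))
Add(Mul(Mul(-1, 23), 547), Mul(-1, Function('U')(Function('m')(-6)))) = Add(Mul(Mul(-1, 23), 547), Mul(-1, Rational(627, 68))) = Add(Mul(-23, 547), Rational(-627, 68)) = Add(-12581, Rational(-627, 68)) = Rational(-856135, 68)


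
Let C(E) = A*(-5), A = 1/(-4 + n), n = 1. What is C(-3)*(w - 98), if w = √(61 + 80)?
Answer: -490/3 + 5*√141/3 ≈ -143.54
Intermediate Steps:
w = √141 ≈ 11.874
A = -⅓ (A = 1/(-4 + 1) = 1/(-3) = -⅓ ≈ -0.33333)
C(E) = 5/3 (C(E) = -⅓*(-5) = 5/3)
C(-3)*(w - 98) = 5*(√141 - 98)/3 = 5*(-98 + √141)/3 = -490/3 + 5*√141/3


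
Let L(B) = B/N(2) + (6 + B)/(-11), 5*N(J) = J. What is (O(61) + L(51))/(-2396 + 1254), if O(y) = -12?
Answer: -2427/25124 ≈ -0.096601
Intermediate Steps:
N(J) = J/5
L(B) = -6/11 + 53*B/22 (L(B) = B/(((⅕)*2)) + (6 + B)/(-11) = B/(⅖) + (6 + B)*(-1/11) = B*(5/2) + (-6/11 - B/11) = 5*B/2 + (-6/11 - B/11) = -6/11 + 53*B/22)
(O(61) + L(51))/(-2396 + 1254) = (-12 + (-6/11 + (53/22)*51))/(-2396 + 1254) = (-12 + (-6/11 + 2703/22))/(-1142) = (-12 + 2691/22)*(-1/1142) = (2427/22)*(-1/1142) = -2427/25124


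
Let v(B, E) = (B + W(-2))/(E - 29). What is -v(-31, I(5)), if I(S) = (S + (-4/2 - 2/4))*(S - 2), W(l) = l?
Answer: -66/43 ≈ -1.5349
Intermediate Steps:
I(S) = (-2 + S)*(-5/2 + S) (I(S) = (S + (-4*½ - 2*¼))*(-2 + S) = (S + (-2 - ½))*(-2 + S) = (S - 5/2)*(-2 + S) = (-5/2 + S)*(-2 + S) = (-2 + S)*(-5/2 + S))
v(B, E) = (-2 + B)/(-29 + E) (v(B, E) = (B - 2)/(E - 29) = (-2 + B)/(-29 + E))
-v(-31, I(5)) = -(-2 - 31)/(-29 + (5 + 5² - 9/2*5)) = -(-33)/(-29 + (5 + 25 - 45/2)) = -(-33)/(-29 + 15/2) = -(-33)/(-43/2) = -(-2)*(-33)/43 = -1*66/43 = -66/43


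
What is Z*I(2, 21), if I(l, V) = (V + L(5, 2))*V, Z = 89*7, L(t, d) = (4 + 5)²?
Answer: 1334466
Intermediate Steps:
L(t, d) = 81 (L(t, d) = 9² = 81)
Z = 623
I(l, V) = V*(81 + V) (I(l, V) = (V + 81)*V = (81 + V)*V = V*(81 + V))
Z*I(2, 21) = 623*(21*(81 + 21)) = 623*(21*102) = 623*2142 = 1334466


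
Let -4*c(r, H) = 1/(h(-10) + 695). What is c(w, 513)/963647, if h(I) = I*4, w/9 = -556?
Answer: -1/2524755140 ≈ -3.9608e-10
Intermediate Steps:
w = -5004 (w = 9*(-556) = -5004)
h(I) = 4*I
c(r, H) = -1/2620 (c(r, H) = -1/(4*(4*(-10) + 695)) = -1/(4*(-40 + 695)) = -¼/655 = -¼*1/655 = -1/2620)
c(w, 513)/963647 = -1/2620/963647 = -1/2620*1/963647 = -1/2524755140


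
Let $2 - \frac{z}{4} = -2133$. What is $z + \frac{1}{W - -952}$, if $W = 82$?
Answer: $\frac{8830361}{1034} \approx 8540.0$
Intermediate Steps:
$z = 8540$ ($z = 8 - -8532 = 8 + 8532 = 8540$)
$z + \frac{1}{W - -952} = 8540 + \frac{1}{82 - -952} = 8540 + \frac{1}{82 + 952} = 8540 + \frac{1}{1034} = \frac{8830361}{1034}$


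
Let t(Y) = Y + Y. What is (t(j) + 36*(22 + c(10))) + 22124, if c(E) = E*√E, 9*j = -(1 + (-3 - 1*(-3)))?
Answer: 206242/9 + 360*√10 ≈ 24054.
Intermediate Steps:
j = -⅑ (j = (-(1 + (-3 - 1*(-3))))/9 = (-(1 + (-3 + 3)))/9 = (-(1 + 0))/9 = (-1*1)/9 = (⅑)*(-1) = -⅑ ≈ -0.11111)
t(Y) = 2*Y
c(E) = E^(3/2)
(t(j) + 36*(22 + c(10))) + 22124 = (2*(-⅑) + 36*(22 + 10^(3/2))) + 22124 = (-2/9 + 36*(22 + 10*√10)) + 22124 = (-2/9 + (792 + 360*√10)) + 22124 = (7126/9 + 360*√10) + 22124 = 206242/9 + 360*√10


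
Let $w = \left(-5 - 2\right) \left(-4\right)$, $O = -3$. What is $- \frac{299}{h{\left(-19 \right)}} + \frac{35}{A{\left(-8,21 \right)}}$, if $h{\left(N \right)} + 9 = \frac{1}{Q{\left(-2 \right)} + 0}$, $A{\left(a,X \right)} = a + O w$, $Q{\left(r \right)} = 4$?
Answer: $\frac{108807}{3220} \approx 33.791$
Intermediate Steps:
$w = 28$ ($w = \left(-7\right) \left(-4\right) = 28$)
$A{\left(a,X \right)} = -84 + a$ ($A{\left(a,X \right)} = a - 84 = -84 + a$)
$h{\left(N \right)} = - \frac{35}{4}$ ($h{\left(N \right)} = -9 + \frac{1}{4 + 0} = -9 + \frac{1}{4} = - \frac{35}{4}$)
$- \frac{299}{h{\left(-19 \right)}} + \frac{35}{A{\left(-8,21 \right)}} = - \frac{299}{- \frac{35}{4}} + \frac{35}{-84 - 8} = \left(-299\right) \left(- \frac{4}{35}\right) + \frac{35}{-92} = \frac{1196}{35} + 35 \left(- \frac{1}{92}\right) = \frac{1196}{35} - \frac{35}{92} = \frac{108807}{3220}$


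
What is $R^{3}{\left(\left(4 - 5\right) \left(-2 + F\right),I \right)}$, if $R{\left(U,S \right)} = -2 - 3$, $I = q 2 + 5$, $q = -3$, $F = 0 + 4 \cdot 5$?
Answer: $-125$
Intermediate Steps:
$F = 20$ ($F = 0 + 20 = 20$)
$I = -1$ ($I = \left(-3\right) 2 + 5 = -6 + 5 = -1$)
$R{\left(U,S \right)} = -5$ ($R{\left(U,S \right)} = -2 - 3 = -5$)
$R^{3}{\left(\left(4 - 5\right) \left(-2 + F\right),I \right)} = \left(-5\right)^{3} = -125$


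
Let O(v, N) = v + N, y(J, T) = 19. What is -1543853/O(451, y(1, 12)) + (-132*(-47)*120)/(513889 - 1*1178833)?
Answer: -21394285309/6510910 ≈ -3285.9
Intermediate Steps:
O(v, N) = N + v
-1543853/O(451, y(1, 12)) + (-132*(-47)*120)/(513889 - 1*1178833) = -1543853/(19 + 451) + (-132*(-47)*120)/(513889 - 1*1178833) = -1543853/470 + (6204*120)/(513889 - 1178833) = -1543853*1/470 + 744480/(-664944) = -1543853/470 + 744480*(-1/664944) = -1543853/470 - 15510/13853 = -21394285309/6510910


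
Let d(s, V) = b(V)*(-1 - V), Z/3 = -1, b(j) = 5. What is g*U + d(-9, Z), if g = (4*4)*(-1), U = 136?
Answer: -2166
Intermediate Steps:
Z = -3 (Z = 3*(-1) = -3)
g = -16 (g = 16*(-1) = -16)
d(s, V) = -5 - 5*V (d(s, V) = 5*(-1 - V) = -5 - 5*V)
g*U + d(-9, Z) = -16*136 + (-5 - 5*(-3)) = -2176 + (-5 + 15) = -2176 + 10 = -2166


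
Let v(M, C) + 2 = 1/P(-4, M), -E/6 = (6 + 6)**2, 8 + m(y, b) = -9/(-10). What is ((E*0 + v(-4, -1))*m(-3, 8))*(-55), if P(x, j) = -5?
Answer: -8591/10 ≈ -859.10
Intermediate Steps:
m(y, b) = -71/10 (m(y, b) = -8 - 9/(-10) = -8 - 9*(-1/10) = -8 + 9/10 = -71/10)
E = -864 (E = -6*(6 + 6)**2 = -6*12**2 = -6*144 = -864)
v(M, C) = -11/5 (v(M, C) = -2 + 1/(-5) = -2 - 1/5 = -11/5)
((E*0 + v(-4, -1))*m(-3, 8))*(-55) = ((-864*0 - 11/5)*(-71/10))*(-55) = ((0 - 11/5)*(-71/10))*(-55) = -11/5*(-71/10)*(-55) = (781/50)*(-55) = -8591/10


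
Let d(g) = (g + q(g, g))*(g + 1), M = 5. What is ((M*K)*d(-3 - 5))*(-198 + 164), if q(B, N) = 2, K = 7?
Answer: -49980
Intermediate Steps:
d(g) = (1 + g)*(2 + g) (d(g) = (g + 2)*(g + 1) = (2 + g)*(1 + g) = (1 + g)*(2 + g))
((M*K)*d(-3 - 5))*(-198 + 164) = ((5*7)*(2 + (-3 - 5)**2 + 3*(-3 - 5)))*(-198 + 164) = (35*(2 + (-8)**2 + 3*(-8)))*(-34) = (35*(2 + 64 - 24))*(-34) = (35*42)*(-34) = 1470*(-34) = -49980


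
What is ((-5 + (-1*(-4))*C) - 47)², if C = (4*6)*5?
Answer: 183184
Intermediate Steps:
C = 120 (C = 24*5 = 120)
((-5 + (-1*(-4))*C) - 47)² = ((-5 - 1*(-4)*120) - 47)² = ((-5 + 4*120) - 47)² = ((-5 + 480) - 47)² = (475 - 47)² = 428² = 183184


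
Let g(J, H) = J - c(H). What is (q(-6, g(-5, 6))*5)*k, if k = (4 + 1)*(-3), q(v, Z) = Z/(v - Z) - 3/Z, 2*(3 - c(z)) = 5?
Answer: -9525/11 ≈ -865.91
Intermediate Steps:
c(z) = 1/2 (c(z) = 3 - 1/2*5 = 3 - 5/2 = 1/2)
g(J, H) = -1/2 + J (g(J, H) = J - 1*1/2 = J - 1/2 = -1/2 + J)
q(v, Z) = -3/Z + Z/(v - Z)
k = -15 (k = 5*(-3) = -15)
(q(-6, g(-5, 6))*5)*k = (((-(-1/2 - 5)**2 - 3*(-1/2 - 5) + 3*(-6))/((-1/2 - 5)*((-1/2 - 5) - 1*(-6))))*5)*(-15) = (((-(-11/2)**2 - 3*(-11/2) - 18)/((-11/2)*(-11/2 + 6)))*5)*(-15) = (-2*(-1*121/4 + 33/2 - 18)/(11*1/2)*5)*(-15) = (-2/11*2*(-121/4 + 33/2 - 18)*5)*(-15) = (-2/11*2*(-127/4)*5)*(-15) = ((127/11)*5)*(-15) = (635/11)*(-15) = -9525/11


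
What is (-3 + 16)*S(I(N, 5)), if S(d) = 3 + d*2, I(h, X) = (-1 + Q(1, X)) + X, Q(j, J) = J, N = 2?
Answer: 273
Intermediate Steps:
I(h, X) = -1 + 2*X (I(h, X) = (-1 + X) + X = -1 + 2*X)
S(d) = 3 + 2*d
(-3 + 16)*S(I(N, 5)) = (-3 + 16)*(3 + 2*(-1 + 2*5)) = 13*(3 + 2*(-1 + 10)) = 13*(3 + 2*9) = 13*(3 + 18) = 13*21 = 273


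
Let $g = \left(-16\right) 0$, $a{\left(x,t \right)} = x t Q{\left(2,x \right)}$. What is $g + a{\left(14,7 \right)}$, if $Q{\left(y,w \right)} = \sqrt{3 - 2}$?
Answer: $98$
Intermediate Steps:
$Q{\left(y,w \right)} = 1$ ($Q{\left(y,w \right)} = \sqrt{1} = 1$)
$a{\left(x,t \right)} = t x$ ($a{\left(x,t \right)} = x t 1 = t x 1 = t x$)
$g = 0$
$g + a{\left(14,7 \right)} = 0 + 7 \cdot 14 = 0 + 98 = 98$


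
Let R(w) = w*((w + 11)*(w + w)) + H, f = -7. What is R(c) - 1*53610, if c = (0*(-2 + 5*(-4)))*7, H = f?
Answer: -53617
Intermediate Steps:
H = -7
c = 0 (c = (0*(-2 - 20))*7 = (0*(-22))*7 = 0*7 = 0)
R(w) = -7 + 2*w²*(11 + w) (R(w) = w*((w + 11)*(w + w)) - 7 = w*((11 + w)*(2*w)) - 7 = w*(2*w*(11 + w)) - 7 = 2*w²*(11 + w) - 7 = -7 + 2*w²*(11 + w))
R(c) - 1*53610 = (-7 + 2*0³ + 22*0²) - 1*53610 = (-7 + 2*0 + 22*0) - 53610 = (-7 + 0 + 0) - 53610 = -7 - 53610 = -53617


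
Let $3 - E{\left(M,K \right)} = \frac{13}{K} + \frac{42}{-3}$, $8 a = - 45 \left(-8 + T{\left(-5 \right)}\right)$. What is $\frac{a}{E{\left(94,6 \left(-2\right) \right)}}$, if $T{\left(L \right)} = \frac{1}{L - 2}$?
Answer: $\frac{7695}{3038} \approx 2.5329$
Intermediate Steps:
$T{\left(L \right)} = \frac{1}{-2 + L}$
$a = \frac{2565}{56}$ ($a = \frac{\left(-45\right) \left(-8 + \frac{1}{-2 - 5}\right)}{8} = \frac{\left(-45\right) \left(-8 + \frac{1}{-7}\right)}{8} = \frac{\left(-45\right) \left(-8 - \frac{1}{7}\right)}{8} = \frac{\left(-45\right) \left(- \frac{57}{7}\right)}{8} = \frac{1}{8} \cdot \frac{2565}{7} = \frac{2565}{56} \approx 45.804$)
$E{\left(M,K \right)} = 17 - \frac{13}{K}$ ($E{\left(M,K \right)} = 3 - \left(\frac{13}{K} + \frac{42}{-3}\right) = 3 - \left(\frac{13}{K} + 42 \left(- \frac{1}{3}\right)\right) = 3 - \left(\frac{13}{K} - 14\right) = 3 - \left(-14 + \frac{13}{K}\right) = 3 + \left(14 - \frac{13}{K}\right) = 17 - \frac{13}{K}$)
$\frac{a}{E{\left(94,6 \left(-2\right) \right)}} = \frac{2565}{56 \left(17 - \frac{13}{6 \left(-2\right)}\right)} = \frac{2565}{56 \left(17 - \frac{13}{-12}\right)} = \frac{2565}{56 \left(17 - - \frac{13}{12}\right)} = \frac{2565}{56 \left(17 + \frac{13}{12}\right)} = \frac{2565}{56 \cdot \frac{217}{12}} = \frac{2565}{56} \cdot \frac{12}{217} = \frac{7695}{3038}$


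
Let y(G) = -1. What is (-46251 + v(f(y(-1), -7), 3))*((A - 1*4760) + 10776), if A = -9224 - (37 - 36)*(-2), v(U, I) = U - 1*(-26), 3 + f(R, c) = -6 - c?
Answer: 148203762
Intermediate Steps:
f(R, c) = -9 - c (f(R, c) = -3 + (-6 - c) = -9 - c)
v(U, I) = 26 + U (v(U, I) = U + 26 = 26 + U)
A = -9222 (A = -9224 - (-2) = -9224 - 1*(-2) = -9224 + 2 = -9222)
(-46251 + v(f(y(-1), -7), 3))*((A - 1*4760) + 10776) = (-46251 + (26 + (-9 - 1*(-7))))*((-9222 - 1*4760) + 10776) = (-46251 + (26 + (-9 + 7)))*((-9222 - 4760) + 10776) = (-46251 + (26 - 2))*(-13982 + 10776) = (-46251 + 24)*(-3206) = -46227*(-3206) = 148203762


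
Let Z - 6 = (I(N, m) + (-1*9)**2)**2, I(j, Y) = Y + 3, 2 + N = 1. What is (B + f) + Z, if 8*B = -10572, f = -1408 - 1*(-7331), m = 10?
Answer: 26887/2 ≈ 13444.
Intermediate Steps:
N = -1 (N = -2 + 1 = -1)
f = 5923 (f = -1408 + 7331 = 5923)
B = -2643/2 (B = (1/8)*(-10572) = -2643/2 ≈ -1321.5)
I(j, Y) = 3 + Y
Z = 8842 (Z = 6 + ((3 + 10) + (-1*9)**2)**2 = 6 + (13 + (-9)**2)**2 = 6 + (13 + 81)**2 = 6 + 94**2 = 6 + 8836 = 8842)
(B + f) + Z = (-2643/2 + 5923) + 8842 = 9203/2 + 8842 = 26887/2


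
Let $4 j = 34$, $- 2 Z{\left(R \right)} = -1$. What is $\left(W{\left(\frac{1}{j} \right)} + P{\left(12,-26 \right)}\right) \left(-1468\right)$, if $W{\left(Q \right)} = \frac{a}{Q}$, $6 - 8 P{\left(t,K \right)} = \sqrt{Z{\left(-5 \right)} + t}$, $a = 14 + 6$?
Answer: $-250661 + \frac{1835 \sqrt{2}}{4} \approx -2.5001 \cdot 10^{5}$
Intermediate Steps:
$Z{\left(R \right)} = \frac{1}{2}$ ($Z{\left(R \right)} = \left(- \frac{1}{2}\right) \left(-1\right) = \frac{1}{2}$)
$j = \frac{17}{2}$ ($j = \frac{1}{4} \cdot 34 = \frac{17}{2} \approx 8.5$)
$a = 20$
$P{\left(t,K \right)} = \frac{3}{4} - \frac{\sqrt{\frac{1}{2} + t}}{8}$
$W{\left(Q \right)} = \frac{20}{Q}$
$\left(W{\left(\frac{1}{j} \right)} + P{\left(12,-26 \right)}\right) \left(-1468\right) = \left(\frac{20}{\frac{1}{\frac{17}{2}}} + \left(\frac{3}{4} - \frac{\sqrt{2 + 4 \cdot 12}}{16}\right)\right) \left(-1468\right) = \left(\frac{20}{\frac{2}{17}} + \left(\frac{3}{4} - \frac{\sqrt{2 + 48}}{16}\right)\right) \left(-1468\right) = \left(20 \cdot \frac{17}{2} + \left(\frac{3}{4} - \frac{\sqrt{50}}{16}\right)\right) \left(-1468\right) = \left(170 + \left(\frac{3}{4} - \frac{5 \sqrt{2}}{16}\right)\right) \left(-1468\right) = \left(\frac{683}{4} - \frac{5 \sqrt{2}}{16}\right) \left(-1468\right) = -250661 + \frac{1835 \sqrt{2}}{4}$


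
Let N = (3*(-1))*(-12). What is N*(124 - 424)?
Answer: -10800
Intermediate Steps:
N = 36 (N = -3*(-12) = 36)
N*(124 - 424) = 36*(124 - 424) = 36*(-300) = -10800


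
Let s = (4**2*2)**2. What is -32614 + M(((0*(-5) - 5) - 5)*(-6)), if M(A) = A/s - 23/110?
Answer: -459207239/14080 ≈ -32614.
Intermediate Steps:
s = 1024 (s = (16*2)**2 = 32**2 = 1024)
M(A) = -23/110 + A/1024 (M(A) = A/1024 - 23/110 = -23/110 + A/1024)
-32614 + M(((0*(-5) - 5) - 5)*(-6)) = -32614 + (-23/110 + (((0*(-5) - 5) - 5)*(-6))/1024) = -32614 + (-23/110 + (((0 - 5) - 5)*(-6))/1024) = -32614 + (-23/110 + ((-5 - 5)*(-6))/1024) = -32614 + (-23/110 + (-10*(-6))/1024) = -32614 + (-23/110 + (1/1024)*60) = -32614 + (-23/110 + 15/256) = -32614 - 2119/14080 = -459207239/14080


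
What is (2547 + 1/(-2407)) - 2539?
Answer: 19255/2407 ≈ 7.9996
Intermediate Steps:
(2547 + 1/(-2407)) - 2539 = (2547 - 1/2407) - 2539 = 6130628/2407 - 2539 = 19255/2407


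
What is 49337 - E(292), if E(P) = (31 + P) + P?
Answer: 48722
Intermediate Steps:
E(P) = 31 + 2*P
49337 - E(292) = 49337 - (31 + 2*292) = 49337 - (31 + 584) = 49337 - 1*615 = 49337 - 615 = 48722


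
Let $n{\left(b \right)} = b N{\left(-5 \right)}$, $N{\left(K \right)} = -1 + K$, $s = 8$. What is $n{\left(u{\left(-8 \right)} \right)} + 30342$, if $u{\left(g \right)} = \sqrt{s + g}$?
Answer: $30342$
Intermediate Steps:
$u{\left(g \right)} = \sqrt{8 + g}$
$n{\left(b \right)} = - 6 b$ ($n{\left(b \right)} = b \left(-1 - 5\right) = b \left(-6\right) = - 6 b$)
$n{\left(u{\left(-8 \right)} \right)} + 30342 = - 6 \sqrt{8 - 8} + 30342 = - 6 \sqrt{0} + 30342 = \left(-6\right) 0 + 30342 = 0 + 30342 = 30342$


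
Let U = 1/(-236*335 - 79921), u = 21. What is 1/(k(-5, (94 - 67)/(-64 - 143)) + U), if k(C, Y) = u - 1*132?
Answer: -158981/17646892 ≈ -0.0090090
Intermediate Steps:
U = -1/158981 (U = 1/(-79060 - 79921) = 1/(-158981) = -1/158981 ≈ -6.2901e-6)
k(C, Y) = -111 (k(C, Y) = 21 - 1*132 = 21 - 132 = -111)
1/(k(-5, (94 - 67)/(-64 - 143)) + U) = 1/(-111 - 1/158981) = 1/(-17646892/158981) = -158981/17646892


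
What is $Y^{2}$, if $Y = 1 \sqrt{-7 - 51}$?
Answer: $-58$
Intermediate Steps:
$Y = i \sqrt{58}$ ($Y = 1 \sqrt{-58} = 1 i \sqrt{58} = i \sqrt{58} \approx 7.6158 i$)
$Y^{2} = \left(i \sqrt{58}\right)^{2} = -58$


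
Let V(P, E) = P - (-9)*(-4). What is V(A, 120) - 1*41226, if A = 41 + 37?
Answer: -41184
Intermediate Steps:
A = 78
V(P, E) = -36 + P (V(P, E) = P - 1*36 = P - 36 = -36 + P)
V(A, 120) - 1*41226 = (-36 + 78) - 1*41226 = 42 - 41226 = -41184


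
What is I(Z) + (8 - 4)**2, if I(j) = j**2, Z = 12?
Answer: 160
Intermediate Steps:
I(Z) + (8 - 4)**2 = 12**2 + (8 - 4)**2 = 144 + 4**2 = 144 + 16 = 160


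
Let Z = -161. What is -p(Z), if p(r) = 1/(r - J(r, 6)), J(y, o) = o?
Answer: 1/167 ≈ 0.0059880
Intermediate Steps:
p(r) = 1/(-6 + r) (p(r) = 1/(r - 1*6) = 1/(r - 6) = 1/(-6 + r))
-p(Z) = -1/(-6 - 161) = -1/(-167) = -1*(-1/167) = 1/167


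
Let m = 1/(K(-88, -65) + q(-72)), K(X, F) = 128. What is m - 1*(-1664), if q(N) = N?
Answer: 93185/56 ≈ 1664.0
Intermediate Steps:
m = 1/56 (m = 1/(128 - 72) = 1/56 ≈ 0.017857)
m - 1*(-1664) = 1/56 - 1*(-1664) = 1/56 + 1664 = 93185/56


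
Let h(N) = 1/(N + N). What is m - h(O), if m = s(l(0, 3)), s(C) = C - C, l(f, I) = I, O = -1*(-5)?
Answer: -⅒ ≈ -0.10000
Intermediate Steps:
O = 5
s(C) = 0
h(N) = 1/(2*N)
m = 0
m - h(O) = 0 - 1/(2*5) = 0 - 1*⅒ = 0 - ⅒ = -⅒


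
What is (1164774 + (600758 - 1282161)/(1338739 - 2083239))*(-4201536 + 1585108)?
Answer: -567225188276473121/186125 ≈ -3.0475e+12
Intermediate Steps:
(1164774 + (600758 - 1282161)/(1338739 - 2083239))*(-4201536 + 1585108) = (1164774 - 681403/(-744500))*(-2616428) = (1164774 - 681403*(-1/744500))*(-2616428) = (1164774 + 681403/744500)*(-2616428) = (867174924403/744500)*(-2616428) = -567225188276473121/186125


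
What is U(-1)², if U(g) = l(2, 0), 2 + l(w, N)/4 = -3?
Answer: 400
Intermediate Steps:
l(w, N) = -20 (l(w, N) = -8 + 4*(-3) = -8 - 12 = -20)
U(g) = -20
U(-1)² = (-20)² = 400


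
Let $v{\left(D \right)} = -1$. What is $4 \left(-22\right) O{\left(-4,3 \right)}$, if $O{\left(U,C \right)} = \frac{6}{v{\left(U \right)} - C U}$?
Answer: $-48$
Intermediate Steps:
$O{\left(U,C \right)} = \frac{6}{-1 - C U}$
$4 \left(-22\right) O{\left(-4,3 \right)} = 4 \left(-22\right) \left(- \frac{6}{1 + 3 \left(-4\right)}\right) = - 88 \left(- \frac{6}{1 - 12}\right) = - 88 \left(- \frac{6}{-11}\right) = - 88 \left(\left(-6\right) \left(- \frac{1}{11}\right)\right) = \left(-88\right) \frac{6}{11} = -48$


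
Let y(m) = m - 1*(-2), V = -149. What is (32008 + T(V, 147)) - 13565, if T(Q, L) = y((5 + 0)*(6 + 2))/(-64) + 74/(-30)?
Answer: 8851141/480 ≈ 18440.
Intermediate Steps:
y(m) = 2 + m (y(m) = m + 2 = 2 + m)
T(Q, L) = -1499/480 (T(Q, L) = (2 + (5 + 0)*(6 + 2))/(-64) + 74/(-30) = (2 + 5*8)*(-1/64) + 74*(-1/30) = (2 + 40)*(-1/64) - 37/15 = 42*(-1/64) - 37/15 = -21/32 - 37/15 = -1499/480)
(32008 + T(V, 147)) - 13565 = (32008 - 1499/480) - 13565 = 15362341/480 - 13565 = 8851141/480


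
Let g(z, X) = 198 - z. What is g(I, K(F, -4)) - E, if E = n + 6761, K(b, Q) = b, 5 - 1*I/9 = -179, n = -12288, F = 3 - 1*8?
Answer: 4069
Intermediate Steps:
F = -5 (F = 3 - 8 = -5)
I = 1656 (I = 45 - 9*(-179) = 45 + 1611 = 1656)
E = -5527 (E = -12288 + 6761 = -5527)
g(I, K(F, -4)) - E = (198 - 1*1656) - 1*(-5527) = (198 - 1656) + 5527 = -1458 + 5527 = 4069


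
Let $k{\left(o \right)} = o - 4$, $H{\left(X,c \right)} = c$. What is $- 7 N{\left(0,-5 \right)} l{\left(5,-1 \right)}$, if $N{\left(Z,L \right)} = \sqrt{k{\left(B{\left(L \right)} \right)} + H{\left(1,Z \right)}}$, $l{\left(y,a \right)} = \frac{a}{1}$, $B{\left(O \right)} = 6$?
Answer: $7 \sqrt{2} \approx 9.8995$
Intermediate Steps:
$k{\left(o \right)} = -4 + o$
$l{\left(y,a \right)} = a$ ($l{\left(y,a \right)} = a 1 = a$)
$N{\left(Z,L \right)} = \sqrt{2 + Z}$ ($N{\left(Z,L \right)} = \sqrt{\left(-4 + 6\right) + Z} = \sqrt{2 + Z}$)
$- 7 N{\left(0,-5 \right)} l{\left(5,-1 \right)} = - 7 \sqrt{2 + 0} \left(-1\right) = - 7 \sqrt{2} \left(-1\right) = 7 \sqrt{2}$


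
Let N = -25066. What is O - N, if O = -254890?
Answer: -229824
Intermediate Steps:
O - N = -254890 - 1*(-25066) = -254890 + 25066 = -229824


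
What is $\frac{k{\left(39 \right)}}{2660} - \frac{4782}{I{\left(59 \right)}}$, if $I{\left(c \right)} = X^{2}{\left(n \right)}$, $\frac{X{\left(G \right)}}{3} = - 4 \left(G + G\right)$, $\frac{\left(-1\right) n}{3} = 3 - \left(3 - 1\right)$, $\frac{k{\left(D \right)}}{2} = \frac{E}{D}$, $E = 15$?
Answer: $- \frac{1377581}{1493856} \approx -0.92216$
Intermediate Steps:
$k{\left(D \right)} = \frac{30}{D}$ ($k{\left(D \right)} = 2 \frac{15}{D} = \frac{30}{D}$)
$n = -3$ ($n = - 3 \left(3 - \left(3 - 1\right)\right) = - 3 \left(3 - 2\right) = \left(-3\right) 1 = -3$)
$X{\left(G \right)} = - 24 G$ ($X{\left(G \right)} = 3 \left(- 4 \left(G + G\right)\right) = 3 \left(- 4 \cdot 2 G\right) = 3 \left(- 8 G\right) = - 24 G$)
$I{\left(c \right)} = 5184$ ($I{\left(c \right)} = \left(\left(-24\right) \left(-3\right)\right)^{2} = 72^{2} = 5184$)
$\frac{k{\left(39 \right)}}{2660} - \frac{4782}{I{\left(59 \right)}} = \frac{30 \cdot \frac{1}{39}}{2660} - \frac{4782}{5184} = 30 \cdot \frac{1}{39} \cdot \frac{1}{2660} - \frac{797}{864} = \frac{10}{13} \cdot \frac{1}{2660} - \frac{797}{864} = \frac{1}{3458} - \frac{797}{864} = - \frac{1377581}{1493856}$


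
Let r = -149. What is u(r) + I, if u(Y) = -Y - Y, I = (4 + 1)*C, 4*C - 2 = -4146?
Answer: -4882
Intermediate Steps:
C = -1036 (C = ½ + (¼)*(-4146) = ½ - 2073/2 = -1036)
I = -5180 (I = (4 + 1)*(-1036) = 5*(-1036) = -5180)
u(Y) = -2*Y
u(r) + I = -2*(-149) - 5180 = 298 - 5180 = -4882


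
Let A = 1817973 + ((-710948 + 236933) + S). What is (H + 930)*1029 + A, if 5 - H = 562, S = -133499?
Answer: 1594276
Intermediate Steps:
H = -557 (H = 5 - 1*562 = 5 - 562 = -557)
A = 1210459 (A = 1817973 + ((-710948 + 236933) - 133499) = 1817973 + (-474015 - 133499) = 1817973 - 607514 = 1210459)
(H + 930)*1029 + A = (-557 + 930)*1029 + 1210459 = 373*1029 + 1210459 = 383817 + 1210459 = 1594276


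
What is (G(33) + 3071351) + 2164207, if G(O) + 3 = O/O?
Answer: 5235556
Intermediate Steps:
G(O) = -2 (G(O) = -3 + O/O = -3 + 1 = -2)
(G(33) + 3071351) + 2164207 = (-2 + 3071351) + 2164207 = 3071349 + 2164207 = 5235556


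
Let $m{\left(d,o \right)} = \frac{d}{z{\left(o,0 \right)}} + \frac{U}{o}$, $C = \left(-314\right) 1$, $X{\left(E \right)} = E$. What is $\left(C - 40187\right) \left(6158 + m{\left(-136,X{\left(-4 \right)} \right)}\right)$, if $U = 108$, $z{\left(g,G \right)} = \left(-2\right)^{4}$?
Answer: $- \frac{495934745}{2} \approx -2.4797 \cdot 10^{8}$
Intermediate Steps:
$z{\left(g,G \right)} = 16$
$C = -314$
$m{\left(d,o \right)} = \frac{108}{o} + \frac{d}{16}$ ($m{\left(d,o \right)} = \frac{d}{16} + \frac{108}{o} = \frac{108}{o} + \frac{d}{16}$)
$\left(C - 40187\right) \left(6158 + m{\left(-136,X{\left(-4 \right)} \right)}\right) = \left(-314 - 40187\right) \left(6158 + \left(\frac{108}{-4} + \frac{1}{16} \left(-136\right)\right)\right) = - 40501 \left(6158 + \left(108 \left(- \frac{1}{4}\right) - \frac{17}{2}\right)\right) = - 40501 \left(6158 - \frac{71}{2}\right) = \left(-40501\right) \frac{12245}{2} = - \frac{495934745}{2}$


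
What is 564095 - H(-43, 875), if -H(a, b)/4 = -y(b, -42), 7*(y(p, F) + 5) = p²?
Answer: 126615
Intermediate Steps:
y(p, F) = -5 + p²/7
H(a, b) = -20 + 4*b²/7 (H(a, b) = -(-4)*(-5 + b²/7) = -4*(5 - b²/7) = -20 + 4*b²/7)
564095 - H(-43, 875) = 564095 - (-20 + (4/7)*875²) = 564095 - (-20 + (4/7)*765625) = 564095 - (-20 + 437500) = 564095 - 1*437480 = 564095 - 437480 = 126615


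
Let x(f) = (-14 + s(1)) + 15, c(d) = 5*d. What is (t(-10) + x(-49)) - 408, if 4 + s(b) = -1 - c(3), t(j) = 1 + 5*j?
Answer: -476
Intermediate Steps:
s(b) = -20 (s(b) = -4 + (-1 - 5*3) = -4 + (-1 - 1*15) = -4 + (-1 - 15) = -4 - 16 = -20)
x(f) = -19 (x(f) = (-14 - 20) + 15 = -34 + 15 = -19)
(t(-10) + x(-49)) - 408 = ((1 + 5*(-10)) - 19) - 408 = ((1 - 50) - 19) - 408 = (-49 - 19) - 408 = -68 - 408 = -476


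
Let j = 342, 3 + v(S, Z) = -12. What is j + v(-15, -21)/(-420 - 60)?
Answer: 10945/32 ≈ 342.03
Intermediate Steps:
v(S, Z) = -15 (v(S, Z) = -3 - 12 = -15)
j + v(-15, -21)/(-420 - 60) = 342 - 15/(-420 - 60) = 342 - 15/(-480) = 342 - 1/480*(-15) = 342 + 1/32 = 10945/32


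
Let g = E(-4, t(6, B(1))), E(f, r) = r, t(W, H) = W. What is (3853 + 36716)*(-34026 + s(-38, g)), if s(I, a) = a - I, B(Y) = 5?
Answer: -1378615758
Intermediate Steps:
g = 6
(3853 + 36716)*(-34026 + s(-38, g)) = (3853 + 36716)*(-34026 + (6 - 1*(-38))) = 40569*(-34026 + (6 + 38)) = 40569*(-34026 + 44) = 40569*(-33982) = -1378615758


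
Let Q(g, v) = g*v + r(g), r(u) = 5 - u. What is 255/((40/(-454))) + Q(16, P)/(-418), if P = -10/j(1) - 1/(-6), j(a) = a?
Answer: -7257769/2508 ≈ -2893.8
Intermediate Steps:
P = -59/6 (P = -10/1 - 1/(-6) = -10*1 - 1*(-⅙) = -10 + ⅙ = -59/6 ≈ -9.8333)
Q(g, v) = 5 - g + g*v (Q(g, v) = g*v + (5 - g) = 5 - g + g*v)
255/((40/(-454))) + Q(16, P)/(-418) = 255/((40/(-454))) + (5 - 1*16 + 16*(-59/6))/(-418) = 255/((40*(-1/454))) + (5 - 16 - 472/3)*(-1/418) = 255/(-20/227) - 505/3*(-1/418) = 255*(-227/20) + 505/1254 = -11577/4 + 505/1254 = -7257769/2508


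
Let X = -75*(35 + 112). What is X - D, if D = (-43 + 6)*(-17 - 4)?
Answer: -11802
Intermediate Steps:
D = 777 (D = -37*(-21) = 777)
X = -11025 (X = -75*147 = -11025)
X - D = -11025 - 1*777 = -11025 - 777 = -11802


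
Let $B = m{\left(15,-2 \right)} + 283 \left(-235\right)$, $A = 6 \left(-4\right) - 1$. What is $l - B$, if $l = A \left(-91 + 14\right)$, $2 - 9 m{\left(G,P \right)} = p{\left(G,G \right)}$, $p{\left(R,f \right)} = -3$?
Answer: $\frac{615865}{9} \approx 68430.0$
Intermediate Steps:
$A = -25$ ($A = -24 - 1 = -25$)
$m{\left(G,P \right)} = \frac{5}{9}$ ($m{\left(G,P \right)} = \frac{2}{9} - - \frac{1}{3} = \frac{2}{9} + \frac{1}{3} = \frac{5}{9}$)
$B = - \frac{598540}{9}$ ($B = \frac{5}{9} + 283 \left(-235\right) = \frac{5}{9} - 66505 = - \frac{598540}{9} \approx -66505.0$)
$l = 1925$ ($l = - 25 \left(-91 + 14\right) = \left(-25\right) \left(-77\right) = 1925$)
$l - B = 1925 - - \frac{598540}{9} = 1925 + \frac{598540}{9} = \frac{615865}{9}$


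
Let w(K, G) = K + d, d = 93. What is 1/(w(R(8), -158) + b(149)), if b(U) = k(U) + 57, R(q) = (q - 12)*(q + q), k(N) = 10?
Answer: 1/96 ≈ 0.010417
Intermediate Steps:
R(q) = 2*q*(-12 + q) (R(q) = (-12 + q)*(2*q) = 2*q*(-12 + q))
w(K, G) = 93 + K (w(K, G) = K + 93 = 93 + K)
b(U) = 67 (b(U) = 10 + 57 = 67)
1/(w(R(8), -158) + b(149)) = 1/((93 + 2*8*(-12 + 8)) + 67) = 1/((93 + 2*8*(-4)) + 67) = 1/((93 - 64) + 67) = 1/(29 + 67) = 1/96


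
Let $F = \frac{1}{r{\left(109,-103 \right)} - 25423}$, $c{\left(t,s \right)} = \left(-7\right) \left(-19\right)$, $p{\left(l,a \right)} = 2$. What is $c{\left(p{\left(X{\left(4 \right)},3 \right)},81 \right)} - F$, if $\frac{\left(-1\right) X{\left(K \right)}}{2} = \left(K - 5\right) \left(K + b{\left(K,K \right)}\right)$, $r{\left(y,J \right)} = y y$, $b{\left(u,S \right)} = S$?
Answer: $\frac{1801087}{13542} \approx 133.0$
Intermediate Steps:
$r{\left(y,J \right)} = y^{2}$
$X{\left(K \right)} = - 4 K \left(-5 + K\right)$ ($X{\left(K \right)} = - 2 \left(K - 5\right) \left(K + K\right) = - 2 \left(-5 + K\right) 2 K = - 2 \cdot 2 K \left(-5 + K\right) = - 4 K \left(-5 + K\right)$)
$c{\left(t,s \right)} = 133$
$F = - \frac{1}{13542}$ ($F = \frac{1}{109^{2} - 25423} = \frac{1}{11881 - 25423} = \frac{1}{-13542} = - \frac{1}{13542} \approx -7.3844 \cdot 10^{-5}$)
$c{\left(p{\left(X{\left(4 \right)},3 \right)},81 \right)} - F = 133 - - \frac{1}{13542} = 133 + \frac{1}{13542} = \frac{1801087}{13542}$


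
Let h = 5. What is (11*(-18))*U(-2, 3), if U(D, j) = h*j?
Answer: -2970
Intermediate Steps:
U(D, j) = 5*j
(11*(-18))*U(-2, 3) = (11*(-18))*(5*3) = -198*15 = -2970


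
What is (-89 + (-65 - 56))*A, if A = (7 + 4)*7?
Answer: -16170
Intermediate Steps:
A = 77 (A = 11*7 = 77)
(-89 + (-65 - 56))*A = (-89 + (-65 - 56))*77 = (-89 - 121)*77 = -210*77 = -16170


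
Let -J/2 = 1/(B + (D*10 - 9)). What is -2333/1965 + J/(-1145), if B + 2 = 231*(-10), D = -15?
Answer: -1320149833/1111912935 ≈ -1.1873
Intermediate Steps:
B = -2312 (B = -2 + 231*(-10) = -2 - 2310 = -2312)
J = 2/2471 (J = -2/(-2312 + (-15*10 - 9)) = -2/(-2312 + (-150 - 9)) = -2/(-2312 - 159) = -2/(-2471) = -2*(-1/2471) = 2/2471 ≈ 0.00080939)
-2333/1965 + J/(-1145) = -2333/1965 + (2/2471)/(-1145) = -2333*1/1965 + (2/2471)*(-1/1145) = -2333/1965 - 2/2829295 = -1320149833/1111912935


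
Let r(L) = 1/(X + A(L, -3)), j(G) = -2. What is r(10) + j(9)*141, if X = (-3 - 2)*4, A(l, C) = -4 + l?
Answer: -3949/14 ≈ -282.07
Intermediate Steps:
X = -20 (X = -5*4 = -20)
r(L) = 1/(-24 + L) (r(L) = 1/(-20 + (-4 + L)) = 1/(-24 + L))
r(10) + j(9)*141 = 1/(-24 + 10) - 2*141 = 1/(-14) - 282 = -1/14 - 282 = -3949/14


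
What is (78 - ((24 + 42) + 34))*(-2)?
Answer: 44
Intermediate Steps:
(78 - ((24 + 42) + 34))*(-2) = (78 - (66 + 34))*(-2) = (78 - 1*100)*(-2) = (78 - 100)*(-2) = -22*(-2) = 44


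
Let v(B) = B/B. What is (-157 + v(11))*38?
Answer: -5928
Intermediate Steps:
v(B) = 1
(-157 + v(11))*38 = (-157 + 1)*38 = -156*38 = -5928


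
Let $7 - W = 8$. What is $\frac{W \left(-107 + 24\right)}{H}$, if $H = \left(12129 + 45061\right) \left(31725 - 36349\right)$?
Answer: $- \frac{83}{264446560} \approx -3.1386 \cdot 10^{-7}$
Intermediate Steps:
$W = -1$ ($W = 7 - 8 = -1$)
$H = -264446560$ ($H = 57190 \left(-4624\right) = -264446560$)
$\frac{W \left(-107 + 24\right)}{H} = \frac{\left(-1\right) \left(-107 + 24\right)}{-264446560} = \left(-1\right) \left(-83\right) \left(- \frac{1}{264446560}\right) = 83 \left(- \frac{1}{264446560}\right) = - \frac{83}{264446560}$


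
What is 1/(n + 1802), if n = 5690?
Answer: 1/7492 ≈ 0.00013348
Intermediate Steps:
1/(n + 1802) = 1/(5690 + 1802) = 1/7492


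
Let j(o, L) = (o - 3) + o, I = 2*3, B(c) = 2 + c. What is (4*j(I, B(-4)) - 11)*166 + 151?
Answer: 4301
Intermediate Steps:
I = 6
j(o, L) = -3 + 2*o (j(o, L) = (-3 + o) + o = -3 + 2*o)
(4*j(I, B(-4)) - 11)*166 + 151 = (4*(-3 + 2*6) - 11)*166 + 151 = (4*(-3 + 12) - 11)*166 + 151 = (4*9 - 11)*166 + 151 = (36 - 11)*166 + 151 = 25*166 + 151 = 4150 + 151 = 4301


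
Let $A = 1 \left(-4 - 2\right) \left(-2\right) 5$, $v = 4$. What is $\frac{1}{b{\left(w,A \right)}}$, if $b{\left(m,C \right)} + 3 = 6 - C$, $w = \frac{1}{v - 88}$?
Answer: $- \frac{1}{57} \approx -0.017544$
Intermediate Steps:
$A = 60$ ($A = 1 \left(-6\right) \left(-2\right) 5 = \left(-6\right) \left(-2\right) 5 = 12 \cdot 5 = 60$)
$w = - \frac{1}{84}$ ($w = \frac{1}{4 - 88} = \frac{1}{-84} = - \frac{1}{84} \approx -0.011905$)
$b{\left(m,C \right)} = 3 - C$ ($b{\left(m,C \right)} = -3 - \left(-6 + C\right) = 3 - C$)
$\frac{1}{b{\left(w,A \right)}} = \frac{1}{3 - 60} = \frac{1}{-57} = - \frac{1}{57}$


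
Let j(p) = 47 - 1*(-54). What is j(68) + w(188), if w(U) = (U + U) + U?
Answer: 665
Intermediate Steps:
j(p) = 101 (j(p) = 47 + 54 = 101)
w(U) = 3*U (w(U) = 2*U + U = 3*U)
j(68) + w(188) = 101 + 3*188 = 101 + 564 = 665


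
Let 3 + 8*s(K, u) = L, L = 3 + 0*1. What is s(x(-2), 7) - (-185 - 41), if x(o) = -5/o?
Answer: 226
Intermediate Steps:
L = 3 (L = 3 + 0 = 3)
s(K, u) = 0 (s(K, u) = -3/8 + (⅛)*3 = -3/8 + 3/8 = 0)
s(x(-2), 7) - (-185 - 41) = 0 - (-185 - 41) = 0 - 1*(-226) = 0 + 226 = 226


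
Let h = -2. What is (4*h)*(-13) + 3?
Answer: 107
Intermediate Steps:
(4*h)*(-13) + 3 = (4*(-2))*(-13) + 3 = -8*(-13) + 3 = 104 + 3 = 107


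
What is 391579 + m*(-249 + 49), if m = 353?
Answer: 320979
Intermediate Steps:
391579 + m*(-249 + 49) = 391579 + 353*(-249 + 49) = 391579 + 353*(-200) = 391579 - 70600 = 320979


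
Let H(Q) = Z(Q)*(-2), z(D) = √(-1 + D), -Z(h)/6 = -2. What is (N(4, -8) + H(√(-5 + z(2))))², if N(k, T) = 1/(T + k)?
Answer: 9409/16 ≈ 588.06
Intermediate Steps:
Z(h) = 12 (Z(h) = -6*(-2) = 12)
H(Q) = -24 (H(Q) = 12*(-2) = -24)
(N(4, -8) + H(√(-5 + z(2))))² = (1/(-8 + 4) - 24)² = (1/(-4) - 24)² = (-¼ - 24)² = (-97/4)² = 9409/16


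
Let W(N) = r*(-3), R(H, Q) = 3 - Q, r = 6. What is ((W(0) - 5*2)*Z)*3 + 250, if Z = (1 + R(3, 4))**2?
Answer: 250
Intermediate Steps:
W(N) = -18 (W(N) = 6*(-3) = -18)
Z = 0 (Z = (1 + (3 - 1*4))**2 = (1 + (3 - 4))**2 = (1 - 1)**2 = 0**2 = 0)
((W(0) - 5*2)*Z)*3 + 250 = ((-18 - 5*2)*0)*3 + 250 = ((-18 - 10)*0)*3 + 250 = -28*0*3 + 250 = 0*3 + 250 = 0 + 250 = 250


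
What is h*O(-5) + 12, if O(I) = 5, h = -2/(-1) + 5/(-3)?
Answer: 41/3 ≈ 13.667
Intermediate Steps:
h = 1/3 (h = -2*(-1) + 5*(-1/3) = 2 - 5/3 = 1/3 ≈ 0.33333)
h*O(-5) + 12 = (1/3)*5 + 12 = 5/3 + 12 = 41/3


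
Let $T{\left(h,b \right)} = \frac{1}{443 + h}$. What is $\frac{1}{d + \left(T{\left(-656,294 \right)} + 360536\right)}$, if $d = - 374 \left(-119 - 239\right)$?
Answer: $\frac{213}{105313163} \approx 2.0225 \cdot 10^{-6}$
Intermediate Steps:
$d = 133892$ ($d = \left(-374\right) \left(-358\right) = 133892$)
$\frac{1}{d + \left(T{\left(-656,294 \right)} + 360536\right)} = \frac{1}{133892 + \left(\frac{1}{443 - 656} + 360536\right)} = \frac{1}{133892 + \left(\frac{1}{-213} + 360536\right)} = \frac{1}{133892 + \left(- \frac{1}{213} + 360536\right)} = \frac{1}{133892 + \frac{76794167}{213}} = \frac{1}{\frac{105313163}{213}} = \frac{213}{105313163}$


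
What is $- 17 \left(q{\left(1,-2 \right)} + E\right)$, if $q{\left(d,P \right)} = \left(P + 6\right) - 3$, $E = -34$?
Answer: $561$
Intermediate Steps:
$q{\left(d,P \right)} = 3 + P$ ($q{\left(d,P \right)} = \left(6 + P\right) - 3 = 3 + P$)
$- 17 \left(q{\left(1,-2 \right)} + E\right) = - 17 \left(\left(3 - 2\right) - 34\right) = - 17 \left(1 - 34\right) = \left(-17\right) \left(-33\right) = 561$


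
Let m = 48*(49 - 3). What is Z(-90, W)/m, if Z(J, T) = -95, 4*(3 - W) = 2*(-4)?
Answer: -95/2208 ≈ -0.043025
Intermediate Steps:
W = 5 (W = 3 - (-4)/2 = 3 - ¼*(-8) = 3 + 2 = 5)
m = 2208 (m = 48*46 = 2208)
Z(-90, W)/m = -95/2208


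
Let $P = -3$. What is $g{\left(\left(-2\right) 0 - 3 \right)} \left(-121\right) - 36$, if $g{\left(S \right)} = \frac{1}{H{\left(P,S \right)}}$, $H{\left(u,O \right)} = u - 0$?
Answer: $\frac{13}{3} \approx 4.3333$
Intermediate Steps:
$H{\left(u,O \right)} = u$ ($H{\left(u,O \right)} = u + 0 = u$)
$g{\left(S \right)} = - \frac{1}{3}$ ($g{\left(S \right)} = \frac{1}{-3} = - \frac{1}{3}$)
$g{\left(\left(-2\right) 0 - 3 \right)} \left(-121\right) - 36 = \left(- \frac{1}{3}\right) \left(-121\right) - 36 = \frac{121}{3} - 36 = \frac{13}{3}$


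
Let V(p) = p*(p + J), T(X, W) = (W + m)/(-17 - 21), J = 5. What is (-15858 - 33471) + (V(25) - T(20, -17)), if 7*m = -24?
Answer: -12922157/266 ≈ -48580.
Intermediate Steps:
m = -24/7 (m = (⅐)*(-24) = -24/7 ≈ -3.4286)
T(X, W) = 12/133 - W/38 (T(X, W) = (W - 24/7)/(-17 - 21) = (-24/7 + W)/(-38) = (-24/7 + W)*(-1/38) = 12/133 - W/38)
V(p) = p*(5 + p) (V(p) = p*(p + 5) = p*(5 + p))
(-15858 - 33471) + (V(25) - T(20, -17)) = (-15858 - 33471) + (25*(5 + 25) - (12/133 - 1/38*(-17))) = -49329 + (25*30 - (12/133 + 17/38)) = -49329 + (750 - 1*143/266) = -49329 + (750 - 143/266) = -49329 + 199357/266 = -12922157/266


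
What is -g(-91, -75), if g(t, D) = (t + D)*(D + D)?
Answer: -24900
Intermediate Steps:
g(t, D) = 2*D*(D + t) (g(t, D) = (D + t)*(2*D) = 2*D*(D + t))
-g(-91, -75) = -2*(-75)*(-75 - 91) = -2*(-75)*(-166) = -1*24900 = -24900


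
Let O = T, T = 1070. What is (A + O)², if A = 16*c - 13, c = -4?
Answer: 986049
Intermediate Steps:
A = -77 (A = 16*(-4) - 13 = -64 - 13 = -77)
O = 1070
(A + O)² = (-77 + 1070)² = 993² = 986049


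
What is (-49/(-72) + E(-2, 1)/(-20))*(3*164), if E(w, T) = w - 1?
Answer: 12259/30 ≈ 408.63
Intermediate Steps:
E(w, T) = -1 + w
(-49/(-72) + E(-2, 1)/(-20))*(3*164) = (-49/(-72) + (-1 - 2)/(-20))*(3*164) = (-49*(-1/72) - 3*(-1/20))*492 = (49/72 + 3/20)*492 = (299/360)*492 = 12259/30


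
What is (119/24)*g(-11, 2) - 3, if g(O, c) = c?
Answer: 83/12 ≈ 6.9167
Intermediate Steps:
(119/24)*g(-11, 2) - 3 = (119/24)*2 - 3 = 119/12 - 3 = 83/12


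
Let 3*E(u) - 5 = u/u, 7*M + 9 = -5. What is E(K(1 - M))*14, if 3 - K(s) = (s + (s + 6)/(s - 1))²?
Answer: 28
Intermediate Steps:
M = -2 (M = -9/7 + (⅐)*(-5) = -9/7 - 5/7 = -2)
K(s) = 3 - (s + (6 + s)/(-1 + s))² (K(s) = 3 - (s + (s + 6)/(s - 1))² = 3 - (s + (6 + s)/(-1 + s))²)
E(u) = 2 (E(u) = 5/3 + (u/u)/3 = 5/3 + (⅓)*1 = 5/3 + ⅓ = 2)
E(K(1 - M))*14 = 2*14 = 28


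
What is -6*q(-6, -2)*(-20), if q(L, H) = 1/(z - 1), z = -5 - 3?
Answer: -40/3 ≈ -13.333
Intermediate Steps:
z = -8
q(L, H) = -⅑ (q(L, H) = 1/(-8 - 1) = 1/(-9) = -⅑)
-6*q(-6, -2)*(-20) = -6*(-⅑)*(-20) = (⅔)*(-20) = -40/3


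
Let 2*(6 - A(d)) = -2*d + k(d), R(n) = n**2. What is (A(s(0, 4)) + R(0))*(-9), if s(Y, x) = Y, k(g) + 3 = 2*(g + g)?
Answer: -135/2 ≈ -67.500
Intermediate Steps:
k(g) = -3 + 4*g (k(g) = -3 + 2*(g + g) = -3 + 2*(2*g) = -3 + 4*g)
A(d) = 15/2 - d (A(d) = 6 - (-2*d + (-3 + 4*d))/2 = 6 - (-3 + 2*d)/2 = 6 + (3/2 - d) = 15/2 - d)
(A(s(0, 4)) + R(0))*(-9) = ((15/2 - 1*0) + 0**2)*(-9) = ((15/2 + 0) + 0)*(-9) = (15/2 + 0)*(-9) = (15/2)*(-9) = -135/2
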